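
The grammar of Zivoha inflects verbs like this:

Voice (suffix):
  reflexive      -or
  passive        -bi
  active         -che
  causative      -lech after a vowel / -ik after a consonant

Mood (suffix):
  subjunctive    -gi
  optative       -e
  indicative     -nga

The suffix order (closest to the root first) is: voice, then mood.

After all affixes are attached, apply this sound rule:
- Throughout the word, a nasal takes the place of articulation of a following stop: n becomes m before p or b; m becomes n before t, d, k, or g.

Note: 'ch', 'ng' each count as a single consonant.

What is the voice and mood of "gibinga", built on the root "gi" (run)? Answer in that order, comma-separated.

passive, indicative

Segment: gi-bi-nga.
voice: -bi → passive.
mood: -nga → indicative.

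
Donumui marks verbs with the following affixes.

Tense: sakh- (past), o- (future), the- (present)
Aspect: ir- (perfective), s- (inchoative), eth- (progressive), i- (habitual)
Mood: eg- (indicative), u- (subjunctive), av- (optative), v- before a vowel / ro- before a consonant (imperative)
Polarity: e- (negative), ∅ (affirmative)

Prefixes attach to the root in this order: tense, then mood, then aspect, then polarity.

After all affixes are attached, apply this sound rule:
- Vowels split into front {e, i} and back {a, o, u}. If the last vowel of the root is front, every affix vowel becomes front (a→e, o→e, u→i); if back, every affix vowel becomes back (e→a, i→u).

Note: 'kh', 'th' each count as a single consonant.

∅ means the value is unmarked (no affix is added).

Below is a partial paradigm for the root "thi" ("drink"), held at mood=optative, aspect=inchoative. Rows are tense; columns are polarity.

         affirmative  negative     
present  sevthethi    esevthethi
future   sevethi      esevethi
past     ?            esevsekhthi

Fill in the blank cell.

Attach tense past sakh- → sakhthi.
Attach mood optative av- → avsakhthi.
Attach aspect inchoative s- → savsakhthi.
polarity = affirmative: zero marking, form stays savsakhthi.
Apply vowel harmony: savsakhthi → sevsekhthi.

sevsekhthi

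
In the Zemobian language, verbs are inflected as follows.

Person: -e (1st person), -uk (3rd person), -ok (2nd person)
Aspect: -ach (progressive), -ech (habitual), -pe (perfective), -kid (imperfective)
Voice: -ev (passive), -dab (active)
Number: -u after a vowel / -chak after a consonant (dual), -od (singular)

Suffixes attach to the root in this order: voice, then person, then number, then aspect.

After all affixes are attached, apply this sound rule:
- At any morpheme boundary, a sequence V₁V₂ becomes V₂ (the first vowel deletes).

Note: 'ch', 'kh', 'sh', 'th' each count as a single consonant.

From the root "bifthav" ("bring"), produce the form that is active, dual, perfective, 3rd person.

bifthavdabukchakpe

Attach voice active -dab → bifthavdab.
Attach person 3rd person -uk → bifthavdabuk.
Attach number dual -chak (after consonant 'k') → bifthavdabukchak.
Attach aspect perfective -pe → bifthavdabukchakpe.
Vowel deletion: no change.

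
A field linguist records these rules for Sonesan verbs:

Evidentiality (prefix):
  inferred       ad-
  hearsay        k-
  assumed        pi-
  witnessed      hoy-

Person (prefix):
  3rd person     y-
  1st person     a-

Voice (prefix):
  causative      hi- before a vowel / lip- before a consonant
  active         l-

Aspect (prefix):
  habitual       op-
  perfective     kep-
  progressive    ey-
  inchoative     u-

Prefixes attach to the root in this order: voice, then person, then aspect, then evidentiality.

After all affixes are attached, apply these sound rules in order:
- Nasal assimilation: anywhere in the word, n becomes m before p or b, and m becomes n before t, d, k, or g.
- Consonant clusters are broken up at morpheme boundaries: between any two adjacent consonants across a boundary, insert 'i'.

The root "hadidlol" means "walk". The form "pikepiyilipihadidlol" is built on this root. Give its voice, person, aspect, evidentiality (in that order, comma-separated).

causative, 3rd person, perfective, assumed

Segment: pi-kep-y-lip-hadidlol.
voice: hi/lip- → causative.
person: y- → 3rd person.
aspect: kep- → perfective.
evidentiality: pi- → assumed.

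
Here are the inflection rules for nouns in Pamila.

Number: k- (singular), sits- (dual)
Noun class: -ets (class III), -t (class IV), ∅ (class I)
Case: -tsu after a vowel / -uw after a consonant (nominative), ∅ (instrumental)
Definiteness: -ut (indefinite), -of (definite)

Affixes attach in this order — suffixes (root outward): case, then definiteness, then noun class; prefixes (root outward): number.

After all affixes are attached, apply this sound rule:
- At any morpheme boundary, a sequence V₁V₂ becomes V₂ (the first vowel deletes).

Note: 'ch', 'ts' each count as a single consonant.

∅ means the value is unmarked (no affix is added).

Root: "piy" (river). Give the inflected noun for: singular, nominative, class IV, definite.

kpiyuwoft

Attach case nominative -uw (after consonant 'y') → piyuw.
Attach definiteness definite -of → piyuwof.
Attach number singular k- → kpiyuwof.
Attach noun class class IV -t → kpiyuwoft.
Vowel deletion: no change.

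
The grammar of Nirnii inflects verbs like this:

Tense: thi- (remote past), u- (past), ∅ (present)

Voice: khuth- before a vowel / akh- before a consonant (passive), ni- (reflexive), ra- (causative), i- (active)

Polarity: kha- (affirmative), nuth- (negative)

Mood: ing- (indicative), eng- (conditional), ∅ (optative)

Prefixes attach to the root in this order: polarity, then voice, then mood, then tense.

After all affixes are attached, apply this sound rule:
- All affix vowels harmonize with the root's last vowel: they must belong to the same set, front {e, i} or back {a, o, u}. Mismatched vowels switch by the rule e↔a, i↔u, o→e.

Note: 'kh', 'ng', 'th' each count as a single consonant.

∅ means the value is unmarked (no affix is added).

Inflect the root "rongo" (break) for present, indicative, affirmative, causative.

ungrakharongo

Attach polarity affirmative kha- → kharongo.
Attach voice causative ra- → rakharongo.
Attach mood indicative ing- → ingrakharongo.
tense = present: zero marking, form stays ingrakharongo.
Apply vowel harmony: ingrakharongo → ungrakharongo.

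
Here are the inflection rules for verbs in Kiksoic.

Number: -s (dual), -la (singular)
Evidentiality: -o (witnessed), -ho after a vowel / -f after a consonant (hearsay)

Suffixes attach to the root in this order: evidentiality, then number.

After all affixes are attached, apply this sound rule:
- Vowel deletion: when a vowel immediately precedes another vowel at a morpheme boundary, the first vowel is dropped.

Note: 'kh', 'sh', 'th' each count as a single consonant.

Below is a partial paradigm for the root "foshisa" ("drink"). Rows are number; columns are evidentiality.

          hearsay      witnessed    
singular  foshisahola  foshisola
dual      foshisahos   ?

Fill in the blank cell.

foshisos

Attach evidentiality witnessed -o → foshisao.
Attach number dual -s → foshisaos.
Apply vowel deletion: foshisaos → foshisos.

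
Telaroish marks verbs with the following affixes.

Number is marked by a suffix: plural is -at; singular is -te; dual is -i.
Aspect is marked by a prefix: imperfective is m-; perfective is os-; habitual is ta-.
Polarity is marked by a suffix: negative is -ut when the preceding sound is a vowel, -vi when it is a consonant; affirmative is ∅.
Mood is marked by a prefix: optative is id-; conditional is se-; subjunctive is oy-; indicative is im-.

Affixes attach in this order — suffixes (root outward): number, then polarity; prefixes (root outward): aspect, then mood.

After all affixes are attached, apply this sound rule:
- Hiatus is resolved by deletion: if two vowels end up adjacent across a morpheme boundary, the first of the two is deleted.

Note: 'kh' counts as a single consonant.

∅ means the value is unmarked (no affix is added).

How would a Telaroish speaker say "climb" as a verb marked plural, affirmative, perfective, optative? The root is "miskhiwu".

idosmiskhiwat

Attach aspect perfective os- → osmiskhiwu.
Attach number plural -at → osmiskhiwuat.
polarity = affirmative: zero marking, form stays osmiskhiwuat.
Attach mood optative id- → idosmiskhiwuat.
Apply vowel deletion: idosmiskhiwuat → idosmiskhiwat.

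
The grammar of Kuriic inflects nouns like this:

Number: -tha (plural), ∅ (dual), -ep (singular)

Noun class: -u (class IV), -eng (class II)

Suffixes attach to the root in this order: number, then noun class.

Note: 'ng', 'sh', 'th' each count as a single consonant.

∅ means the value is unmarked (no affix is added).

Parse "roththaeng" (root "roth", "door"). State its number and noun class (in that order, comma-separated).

Segment: roth-tha-eng.
number: -tha → plural.
noun class: -eng → class II.

plural, class II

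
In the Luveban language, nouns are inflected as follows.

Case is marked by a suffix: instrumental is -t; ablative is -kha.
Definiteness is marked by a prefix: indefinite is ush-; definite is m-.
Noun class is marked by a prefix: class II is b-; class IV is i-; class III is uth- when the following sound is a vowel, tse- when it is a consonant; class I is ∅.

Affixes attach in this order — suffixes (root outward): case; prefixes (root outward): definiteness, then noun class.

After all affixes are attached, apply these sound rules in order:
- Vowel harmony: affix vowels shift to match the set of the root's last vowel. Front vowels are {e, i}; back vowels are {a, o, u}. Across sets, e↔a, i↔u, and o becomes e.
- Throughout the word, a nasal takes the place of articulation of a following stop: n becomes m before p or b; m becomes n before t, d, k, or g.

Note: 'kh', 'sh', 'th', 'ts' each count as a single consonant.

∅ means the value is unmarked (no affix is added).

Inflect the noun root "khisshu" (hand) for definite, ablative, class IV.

umkhisshukha

Attach definiteness definite m- → mkhisshu.
Attach case ablative -kha → mkhisshukha.
Attach noun class class IV i- → imkhisshukha.
Apply vowel harmony: imkhisshukha → umkhisshukha.
Nasal assimilation: no change.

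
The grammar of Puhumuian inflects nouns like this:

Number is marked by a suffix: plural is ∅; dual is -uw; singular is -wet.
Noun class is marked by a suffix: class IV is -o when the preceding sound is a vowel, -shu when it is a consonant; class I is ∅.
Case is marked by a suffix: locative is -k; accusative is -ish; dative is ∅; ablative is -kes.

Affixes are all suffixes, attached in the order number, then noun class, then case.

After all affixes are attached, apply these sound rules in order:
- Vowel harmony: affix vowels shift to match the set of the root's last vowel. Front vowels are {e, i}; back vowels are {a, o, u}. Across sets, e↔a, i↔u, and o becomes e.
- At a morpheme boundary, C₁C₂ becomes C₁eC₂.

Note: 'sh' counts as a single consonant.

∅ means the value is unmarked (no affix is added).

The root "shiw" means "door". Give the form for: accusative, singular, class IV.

shiweweteshiish

Attach number singular -wet → shiwwet.
Attach noun class class IV -shu (after consonant 't') → shiwwetshu.
Attach case accusative -ish → shiwwetshuish.
Apply vowel harmony: shiwwetshuish → shiwwetshiish.
Apply epenthesis: shiwwetshiish → shiweweteshiish.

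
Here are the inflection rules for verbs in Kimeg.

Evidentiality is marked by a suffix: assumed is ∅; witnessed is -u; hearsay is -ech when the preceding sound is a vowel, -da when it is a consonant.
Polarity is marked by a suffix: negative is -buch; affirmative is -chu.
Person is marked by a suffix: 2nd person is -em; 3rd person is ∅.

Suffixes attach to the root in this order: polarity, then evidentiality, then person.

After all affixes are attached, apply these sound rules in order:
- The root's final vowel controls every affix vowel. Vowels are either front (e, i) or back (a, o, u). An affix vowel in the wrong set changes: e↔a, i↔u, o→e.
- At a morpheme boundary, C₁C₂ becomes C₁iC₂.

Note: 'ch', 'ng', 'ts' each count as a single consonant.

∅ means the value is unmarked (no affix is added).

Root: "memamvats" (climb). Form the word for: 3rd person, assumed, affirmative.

memamvatsichu

Attach polarity affirmative -chu → memamvatschu.
evidentiality = assumed: zero marking, form stays memamvatschu.
person = 3rd person: zero marking, form stays memamvatschu.
Vowel harmony: no change.
Apply epenthesis: memamvatschu → memamvatsichu.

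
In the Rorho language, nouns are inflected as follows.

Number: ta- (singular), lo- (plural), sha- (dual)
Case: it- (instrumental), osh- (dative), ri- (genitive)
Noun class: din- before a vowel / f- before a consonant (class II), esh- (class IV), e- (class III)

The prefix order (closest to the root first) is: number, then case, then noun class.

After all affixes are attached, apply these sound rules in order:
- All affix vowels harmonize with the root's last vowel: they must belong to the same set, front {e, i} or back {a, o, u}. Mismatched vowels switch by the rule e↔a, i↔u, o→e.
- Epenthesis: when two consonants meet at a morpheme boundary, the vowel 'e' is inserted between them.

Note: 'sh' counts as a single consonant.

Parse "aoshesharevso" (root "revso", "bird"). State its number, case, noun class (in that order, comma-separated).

Segment: e-osh-sha-revso.
number: sha- → dual.
case: osh- → dative.
noun class: e- → class III.

dual, dative, class III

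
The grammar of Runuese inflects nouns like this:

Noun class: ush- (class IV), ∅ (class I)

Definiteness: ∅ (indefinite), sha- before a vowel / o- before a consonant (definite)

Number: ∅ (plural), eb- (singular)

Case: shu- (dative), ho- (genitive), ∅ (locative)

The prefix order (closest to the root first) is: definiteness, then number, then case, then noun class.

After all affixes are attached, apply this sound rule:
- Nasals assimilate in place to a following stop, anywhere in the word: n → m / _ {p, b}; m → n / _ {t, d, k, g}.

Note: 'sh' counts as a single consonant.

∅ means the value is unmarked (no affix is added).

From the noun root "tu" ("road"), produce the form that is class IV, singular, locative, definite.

Attach definiteness definite o- (before consonant 't') → otu.
Attach number singular eb- → ebotu.
case = locative: zero marking, form stays ebotu.
Attach noun class class IV ush- → ushebotu.
Nasal assimilation: no change.

ushebotu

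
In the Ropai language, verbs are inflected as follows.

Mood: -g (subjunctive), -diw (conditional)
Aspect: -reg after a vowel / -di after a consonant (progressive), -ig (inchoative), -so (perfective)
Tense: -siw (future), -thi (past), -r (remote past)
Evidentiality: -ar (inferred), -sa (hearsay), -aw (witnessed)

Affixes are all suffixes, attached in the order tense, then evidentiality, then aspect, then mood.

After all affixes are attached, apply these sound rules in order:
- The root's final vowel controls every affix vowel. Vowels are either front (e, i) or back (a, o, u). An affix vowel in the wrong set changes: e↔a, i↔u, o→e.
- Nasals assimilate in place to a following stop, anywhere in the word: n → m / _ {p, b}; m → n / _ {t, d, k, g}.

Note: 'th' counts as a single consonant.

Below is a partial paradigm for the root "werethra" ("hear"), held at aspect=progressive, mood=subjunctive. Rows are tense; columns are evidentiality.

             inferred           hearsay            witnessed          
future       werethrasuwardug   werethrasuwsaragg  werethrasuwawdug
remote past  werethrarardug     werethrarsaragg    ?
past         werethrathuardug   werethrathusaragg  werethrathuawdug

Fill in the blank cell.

werethrarawdug

Attach tense remote past -r → werethrar.
Attach evidentiality witnessed -aw → werethraraw.
Attach aspect progressive -di (after consonant 'w') → werethrarawdi.
Attach mood subjunctive -g → werethrarawdig.
Apply vowel harmony: werethrarawdig → werethrarawdug.
Nasal assimilation: no change.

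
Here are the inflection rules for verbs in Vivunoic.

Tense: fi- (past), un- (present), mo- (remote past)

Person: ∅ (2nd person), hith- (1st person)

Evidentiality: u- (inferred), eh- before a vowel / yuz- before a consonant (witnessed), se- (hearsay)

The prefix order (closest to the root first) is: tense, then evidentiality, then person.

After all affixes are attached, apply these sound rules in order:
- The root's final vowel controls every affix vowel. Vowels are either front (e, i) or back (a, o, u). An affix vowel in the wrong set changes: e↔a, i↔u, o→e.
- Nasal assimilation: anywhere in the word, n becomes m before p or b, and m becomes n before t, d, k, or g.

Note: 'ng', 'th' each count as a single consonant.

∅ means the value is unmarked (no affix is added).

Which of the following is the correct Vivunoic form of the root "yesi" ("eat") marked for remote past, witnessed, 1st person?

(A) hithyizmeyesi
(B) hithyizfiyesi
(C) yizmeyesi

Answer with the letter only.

Attach tense remote past mo- → moyesi.
Attach evidentiality witnessed yuz- (before consonant 'm') → yuzmoyesi.
Attach person 1st person hith- → hithyuzmoyesi.
Apply vowel harmony: hithyuzmoyesi → hithyizmeyesi.
Nasal assimilation: no change.
So the correct form is hithyizmeyesi, option (A).
(B) hithyizfiyesi is wrong: it uses past instead of remote past for tense.
(C) yizmeyesi is wrong: it uses 2nd person instead of 1st person for person.

A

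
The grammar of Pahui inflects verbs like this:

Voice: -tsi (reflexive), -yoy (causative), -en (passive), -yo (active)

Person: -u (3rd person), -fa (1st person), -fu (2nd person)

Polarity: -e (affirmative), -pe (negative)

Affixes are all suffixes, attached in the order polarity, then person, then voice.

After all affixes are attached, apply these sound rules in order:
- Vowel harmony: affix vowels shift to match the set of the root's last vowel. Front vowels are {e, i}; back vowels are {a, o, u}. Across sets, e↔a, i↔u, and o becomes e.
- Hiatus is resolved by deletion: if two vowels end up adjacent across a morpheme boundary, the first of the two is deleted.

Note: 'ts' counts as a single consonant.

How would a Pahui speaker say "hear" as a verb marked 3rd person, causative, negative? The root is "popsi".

popsipiyey

Attach polarity negative -pe → popsipe.
Attach person 3rd person -u → popsipeu.
Attach voice causative -yoy → popsipeuyoy.
Apply vowel harmony: popsipeuyoy → popsipeiyey.
Apply vowel deletion: popsipeiyey → popsipiyey.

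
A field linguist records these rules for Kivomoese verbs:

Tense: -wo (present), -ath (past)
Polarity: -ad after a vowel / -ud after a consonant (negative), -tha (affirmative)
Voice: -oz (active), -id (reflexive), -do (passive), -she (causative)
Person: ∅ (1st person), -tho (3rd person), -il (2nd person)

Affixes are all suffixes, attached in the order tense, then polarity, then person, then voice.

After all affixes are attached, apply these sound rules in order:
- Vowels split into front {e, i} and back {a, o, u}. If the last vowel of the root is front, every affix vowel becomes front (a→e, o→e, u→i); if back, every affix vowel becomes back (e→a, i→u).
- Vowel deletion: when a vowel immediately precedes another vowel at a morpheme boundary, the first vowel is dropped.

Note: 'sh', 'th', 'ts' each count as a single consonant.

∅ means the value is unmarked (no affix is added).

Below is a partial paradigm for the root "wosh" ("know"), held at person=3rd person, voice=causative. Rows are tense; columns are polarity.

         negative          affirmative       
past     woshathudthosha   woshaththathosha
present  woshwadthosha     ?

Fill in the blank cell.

Attach tense present -wo → woshwo.
Attach polarity affirmative -tha → woshwotha.
Attach person 3rd person -tho → woshwothatho.
Attach voice causative -she → woshwothathoshe.
Apply vowel harmony: woshwothathoshe → woshwothathosha.
Vowel deletion: no change.

woshwothathosha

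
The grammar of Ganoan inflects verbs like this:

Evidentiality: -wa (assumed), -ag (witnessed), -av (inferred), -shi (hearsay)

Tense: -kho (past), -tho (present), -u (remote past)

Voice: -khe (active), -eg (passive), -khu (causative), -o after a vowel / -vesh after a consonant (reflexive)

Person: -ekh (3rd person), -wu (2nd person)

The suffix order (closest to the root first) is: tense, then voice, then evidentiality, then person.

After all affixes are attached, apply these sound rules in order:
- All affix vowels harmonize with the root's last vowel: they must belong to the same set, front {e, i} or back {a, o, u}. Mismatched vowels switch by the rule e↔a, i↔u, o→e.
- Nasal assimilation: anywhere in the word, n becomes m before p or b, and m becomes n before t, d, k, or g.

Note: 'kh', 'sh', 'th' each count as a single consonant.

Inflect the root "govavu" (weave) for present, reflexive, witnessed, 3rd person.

govavuthooagakh

Attach tense present -tho → govavutho.
Attach voice reflexive -o (after vowel 'o') → govavuthoo.
Attach evidentiality witnessed -ag → govavuthooag.
Attach person 3rd person -ekh → govavuthooagekh.
Apply vowel harmony: govavuthooagekh → govavuthooagakh.
Nasal assimilation: no change.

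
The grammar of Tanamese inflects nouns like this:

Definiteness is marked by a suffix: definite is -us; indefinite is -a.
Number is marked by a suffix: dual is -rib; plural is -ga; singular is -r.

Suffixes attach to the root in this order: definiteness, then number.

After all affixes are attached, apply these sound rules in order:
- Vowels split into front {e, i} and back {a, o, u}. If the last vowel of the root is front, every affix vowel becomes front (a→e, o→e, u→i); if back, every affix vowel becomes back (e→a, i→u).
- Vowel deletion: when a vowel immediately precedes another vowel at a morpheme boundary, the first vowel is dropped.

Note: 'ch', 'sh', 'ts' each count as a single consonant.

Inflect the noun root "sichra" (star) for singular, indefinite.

sichrar

Attach definiteness indefinite -a → sichraa.
Attach number singular -r → sichraar.
Vowel harmony: no change.
Apply vowel deletion: sichraar → sichrar.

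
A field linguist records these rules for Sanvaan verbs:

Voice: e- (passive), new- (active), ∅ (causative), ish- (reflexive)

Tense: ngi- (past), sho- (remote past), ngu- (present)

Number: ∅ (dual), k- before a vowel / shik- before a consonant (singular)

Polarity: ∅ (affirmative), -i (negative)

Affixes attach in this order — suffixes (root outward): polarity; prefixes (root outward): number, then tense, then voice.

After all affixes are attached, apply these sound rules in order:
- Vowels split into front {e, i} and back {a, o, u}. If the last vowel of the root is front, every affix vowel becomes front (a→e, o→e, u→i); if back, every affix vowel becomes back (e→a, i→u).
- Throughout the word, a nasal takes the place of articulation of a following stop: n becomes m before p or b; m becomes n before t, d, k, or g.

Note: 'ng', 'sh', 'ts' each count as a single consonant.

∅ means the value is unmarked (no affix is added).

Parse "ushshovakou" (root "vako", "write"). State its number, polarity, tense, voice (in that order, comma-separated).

Segment: ish-sho-vako-i.
number: ∅ → dual.
polarity: -i → negative.
tense: sho- → remote past.
voice: ish- → reflexive.

dual, negative, remote past, reflexive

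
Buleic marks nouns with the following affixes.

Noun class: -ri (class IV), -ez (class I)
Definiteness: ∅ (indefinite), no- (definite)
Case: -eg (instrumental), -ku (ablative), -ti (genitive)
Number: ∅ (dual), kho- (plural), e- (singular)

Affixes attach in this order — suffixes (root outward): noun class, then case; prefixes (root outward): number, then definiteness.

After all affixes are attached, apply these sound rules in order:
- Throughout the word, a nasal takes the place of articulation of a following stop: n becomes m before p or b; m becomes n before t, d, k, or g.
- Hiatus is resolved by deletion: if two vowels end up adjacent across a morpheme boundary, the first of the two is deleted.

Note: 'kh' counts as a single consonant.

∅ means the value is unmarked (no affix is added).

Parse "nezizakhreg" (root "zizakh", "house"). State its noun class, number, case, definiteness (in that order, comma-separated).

class IV, singular, instrumental, definite

Segment: no-e-zizakh-ri-eg.
noun class: -ri → class IV.
number: e- → singular.
case: -eg → instrumental.
definiteness: no- → definite.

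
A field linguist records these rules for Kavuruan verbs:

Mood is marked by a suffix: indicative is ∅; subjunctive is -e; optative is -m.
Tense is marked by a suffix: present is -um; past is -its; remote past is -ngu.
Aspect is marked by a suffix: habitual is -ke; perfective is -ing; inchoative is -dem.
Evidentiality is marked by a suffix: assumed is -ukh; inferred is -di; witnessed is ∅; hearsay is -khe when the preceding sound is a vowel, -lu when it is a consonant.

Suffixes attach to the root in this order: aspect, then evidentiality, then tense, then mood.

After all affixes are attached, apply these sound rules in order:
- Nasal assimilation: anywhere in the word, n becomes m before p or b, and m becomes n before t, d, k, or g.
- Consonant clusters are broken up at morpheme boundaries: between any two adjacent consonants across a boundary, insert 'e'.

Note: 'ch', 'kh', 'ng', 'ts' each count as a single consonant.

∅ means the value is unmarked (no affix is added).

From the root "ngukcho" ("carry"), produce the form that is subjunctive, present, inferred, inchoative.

ngukchodenediume

Attach aspect inchoative -dem → ngukchodem.
Attach evidentiality inferred -di → ngukchodemdi.
Attach tense present -um → ngukchodemdium.
Attach mood subjunctive -e → ngukchodemdiume.
Apply nasal assimilation: ngukchodemdiume → ngukchodendiume.
Apply epenthesis: ngukchodendiume → ngukchodenediume.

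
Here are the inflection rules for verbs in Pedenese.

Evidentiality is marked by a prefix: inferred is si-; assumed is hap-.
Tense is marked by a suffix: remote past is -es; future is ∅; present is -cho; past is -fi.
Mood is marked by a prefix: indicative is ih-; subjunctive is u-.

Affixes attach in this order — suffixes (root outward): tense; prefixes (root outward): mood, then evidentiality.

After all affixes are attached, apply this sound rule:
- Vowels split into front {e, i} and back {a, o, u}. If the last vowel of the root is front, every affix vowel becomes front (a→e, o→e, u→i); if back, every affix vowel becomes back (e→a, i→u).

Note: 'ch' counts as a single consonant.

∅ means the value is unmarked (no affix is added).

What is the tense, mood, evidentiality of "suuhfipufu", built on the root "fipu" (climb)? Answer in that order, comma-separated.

Segment: si-ih-fipu-fi.
tense: -fi → past.
mood: ih- → indicative.
evidentiality: si- → inferred.

past, indicative, inferred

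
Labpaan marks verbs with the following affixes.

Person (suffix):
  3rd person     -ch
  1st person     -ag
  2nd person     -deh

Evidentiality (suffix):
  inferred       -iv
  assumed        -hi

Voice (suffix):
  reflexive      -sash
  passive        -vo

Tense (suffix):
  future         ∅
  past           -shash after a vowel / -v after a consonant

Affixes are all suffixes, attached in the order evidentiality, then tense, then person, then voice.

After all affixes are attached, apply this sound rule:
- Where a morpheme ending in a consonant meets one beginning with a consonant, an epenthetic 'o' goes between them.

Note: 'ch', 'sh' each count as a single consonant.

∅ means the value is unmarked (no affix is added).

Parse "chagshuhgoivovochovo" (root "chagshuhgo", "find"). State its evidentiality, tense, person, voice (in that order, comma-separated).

inferred, past, 3rd person, passive

Segment: chagshuhgo-iv-v-ch-vo.
evidentiality: -iv → inferred.
tense: -shash/v → past.
person: -ch → 3rd person.
voice: -vo → passive.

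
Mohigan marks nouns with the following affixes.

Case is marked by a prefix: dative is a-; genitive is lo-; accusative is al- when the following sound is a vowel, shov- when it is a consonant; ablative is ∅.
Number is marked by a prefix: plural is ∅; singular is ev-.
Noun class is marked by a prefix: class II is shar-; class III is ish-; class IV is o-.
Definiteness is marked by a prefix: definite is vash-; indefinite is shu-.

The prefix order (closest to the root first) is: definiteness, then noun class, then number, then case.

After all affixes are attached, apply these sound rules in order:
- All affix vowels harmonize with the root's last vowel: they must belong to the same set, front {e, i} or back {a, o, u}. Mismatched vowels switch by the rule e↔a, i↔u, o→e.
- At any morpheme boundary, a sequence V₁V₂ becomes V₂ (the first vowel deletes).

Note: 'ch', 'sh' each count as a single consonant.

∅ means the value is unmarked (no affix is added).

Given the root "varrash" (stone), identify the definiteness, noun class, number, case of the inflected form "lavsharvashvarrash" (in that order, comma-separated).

Segment: lo-ev-shar-vash-varrash.
definiteness: vash- → definite.
noun class: shar- → class II.
number: ev- → singular.
case: lo- → genitive.

definite, class II, singular, genitive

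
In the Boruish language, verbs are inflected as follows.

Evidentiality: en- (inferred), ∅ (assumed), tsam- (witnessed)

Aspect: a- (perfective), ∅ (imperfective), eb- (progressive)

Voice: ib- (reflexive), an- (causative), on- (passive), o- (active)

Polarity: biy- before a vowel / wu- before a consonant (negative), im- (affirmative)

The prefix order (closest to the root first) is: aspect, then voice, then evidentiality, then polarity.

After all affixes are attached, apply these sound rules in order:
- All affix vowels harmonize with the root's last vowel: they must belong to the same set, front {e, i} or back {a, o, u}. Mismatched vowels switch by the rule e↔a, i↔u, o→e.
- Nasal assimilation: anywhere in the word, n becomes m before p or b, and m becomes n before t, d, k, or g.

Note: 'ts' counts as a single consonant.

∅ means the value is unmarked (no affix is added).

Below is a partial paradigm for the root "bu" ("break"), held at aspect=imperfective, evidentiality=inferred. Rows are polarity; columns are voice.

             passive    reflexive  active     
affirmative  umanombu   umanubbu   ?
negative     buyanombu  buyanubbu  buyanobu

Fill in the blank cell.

aspect = imperfective: zero marking, form stays bu.
Attach voice active o- → obu.
Attach evidentiality inferred en- → enobu.
Attach polarity affirmative im- → imenobu.
Apply vowel harmony: imenobu → umanobu.
Nasal assimilation: no change.

umanobu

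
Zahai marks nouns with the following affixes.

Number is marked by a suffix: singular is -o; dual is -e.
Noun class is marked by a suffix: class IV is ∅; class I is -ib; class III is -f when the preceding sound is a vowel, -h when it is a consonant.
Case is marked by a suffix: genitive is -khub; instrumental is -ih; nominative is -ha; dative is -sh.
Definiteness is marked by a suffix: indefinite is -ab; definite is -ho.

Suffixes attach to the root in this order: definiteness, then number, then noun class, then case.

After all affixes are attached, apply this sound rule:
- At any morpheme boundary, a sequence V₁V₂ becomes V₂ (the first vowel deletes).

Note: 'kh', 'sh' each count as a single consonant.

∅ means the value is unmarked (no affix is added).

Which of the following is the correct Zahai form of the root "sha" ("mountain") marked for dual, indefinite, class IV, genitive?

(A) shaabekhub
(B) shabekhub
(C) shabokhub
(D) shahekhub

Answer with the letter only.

Attach definiteness indefinite -ab → shaab.
Attach number dual -e → shaabe.
noun class = class IV: zero marking, form stays shaabe.
Attach case genitive -khub → shaabekhub.
Apply vowel deletion: shaabekhub → shabekhub.
So the correct form is shabekhub, option (B).
(D) shahekhub is wrong: it uses definite instead of indefinite for definiteness.
(A) shaabekhub is wrong: it fails to apply the sound rule(s).
(C) shabokhub is wrong: it uses singular instead of dual for number.

B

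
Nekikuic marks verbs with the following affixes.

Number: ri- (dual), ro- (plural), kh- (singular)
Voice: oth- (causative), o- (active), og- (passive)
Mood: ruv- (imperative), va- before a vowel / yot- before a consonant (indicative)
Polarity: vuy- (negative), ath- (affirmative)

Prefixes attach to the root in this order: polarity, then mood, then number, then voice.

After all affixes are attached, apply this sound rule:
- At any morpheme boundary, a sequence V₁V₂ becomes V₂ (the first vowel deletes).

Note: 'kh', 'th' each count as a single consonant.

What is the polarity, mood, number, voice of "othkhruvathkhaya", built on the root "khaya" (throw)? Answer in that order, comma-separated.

affirmative, imperative, singular, causative

Segment: oth-kh-ruv-ath-khaya.
polarity: ath- → affirmative.
mood: ruv- → imperative.
number: kh- → singular.
voice: oth- → causative.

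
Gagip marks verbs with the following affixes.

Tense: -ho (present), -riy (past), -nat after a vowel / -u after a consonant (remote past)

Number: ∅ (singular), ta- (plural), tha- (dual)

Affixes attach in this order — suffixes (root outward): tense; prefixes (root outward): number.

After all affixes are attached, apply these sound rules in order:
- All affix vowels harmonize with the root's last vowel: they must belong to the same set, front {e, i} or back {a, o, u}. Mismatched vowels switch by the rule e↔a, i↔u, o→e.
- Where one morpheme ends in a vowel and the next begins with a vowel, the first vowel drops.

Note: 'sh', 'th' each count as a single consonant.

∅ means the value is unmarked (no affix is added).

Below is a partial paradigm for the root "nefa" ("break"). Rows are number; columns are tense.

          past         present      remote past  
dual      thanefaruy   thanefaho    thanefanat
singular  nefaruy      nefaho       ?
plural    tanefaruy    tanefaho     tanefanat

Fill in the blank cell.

nefanat

Attach tense remote past -nat (after vowel 'a') → nefanat.
number = singular: zero marking, form stays nefanat.
Vowel harmony: no change.
Vowel deletion: no change.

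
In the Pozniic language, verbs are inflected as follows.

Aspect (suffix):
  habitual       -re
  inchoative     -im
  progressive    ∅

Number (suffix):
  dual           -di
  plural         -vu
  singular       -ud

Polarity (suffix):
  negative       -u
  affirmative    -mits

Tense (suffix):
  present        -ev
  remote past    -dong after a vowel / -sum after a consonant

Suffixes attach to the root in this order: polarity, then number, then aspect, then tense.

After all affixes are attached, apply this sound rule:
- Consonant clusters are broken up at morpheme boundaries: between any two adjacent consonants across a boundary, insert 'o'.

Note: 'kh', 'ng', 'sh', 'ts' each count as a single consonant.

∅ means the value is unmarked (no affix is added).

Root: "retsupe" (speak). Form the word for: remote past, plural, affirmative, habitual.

Attach polarity affirmative -mits → retsupemits.
Attach number plural -vu → retsupemitsvu.
Attach aspect habitual -re → retsupemitsvure.
Attach tense remote past -dong (after vowel 'e') → retsupemitsvuredong.
Apply epenthesis: retsupemitsvuredong → retsupemitsovuredong.

retsupemitsovuredong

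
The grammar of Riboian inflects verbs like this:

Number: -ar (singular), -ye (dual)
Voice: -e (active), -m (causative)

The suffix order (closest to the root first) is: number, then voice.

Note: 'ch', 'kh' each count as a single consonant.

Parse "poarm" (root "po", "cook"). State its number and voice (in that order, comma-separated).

singular, causative

Segment: po-ar-m.
number: -ar → singular.
voice: -m → causative.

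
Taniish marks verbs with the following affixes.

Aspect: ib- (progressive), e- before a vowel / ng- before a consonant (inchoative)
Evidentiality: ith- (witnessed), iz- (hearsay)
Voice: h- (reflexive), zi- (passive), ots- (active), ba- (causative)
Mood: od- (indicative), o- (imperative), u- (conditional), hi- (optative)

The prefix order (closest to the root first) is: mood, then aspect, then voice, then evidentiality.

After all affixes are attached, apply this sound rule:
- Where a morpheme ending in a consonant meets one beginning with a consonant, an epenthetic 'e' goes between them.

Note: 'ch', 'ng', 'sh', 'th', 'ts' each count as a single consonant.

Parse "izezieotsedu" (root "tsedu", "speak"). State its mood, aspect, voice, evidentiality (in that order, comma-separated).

Segment: iz-zi-e-o-tsedu.
mood: o- → imperative.
aspect: e/ng- → inchoative.
voice: zi- → passive.
evidentiality: iz- → hearsay.

imperative, inchoative, passive, hearsay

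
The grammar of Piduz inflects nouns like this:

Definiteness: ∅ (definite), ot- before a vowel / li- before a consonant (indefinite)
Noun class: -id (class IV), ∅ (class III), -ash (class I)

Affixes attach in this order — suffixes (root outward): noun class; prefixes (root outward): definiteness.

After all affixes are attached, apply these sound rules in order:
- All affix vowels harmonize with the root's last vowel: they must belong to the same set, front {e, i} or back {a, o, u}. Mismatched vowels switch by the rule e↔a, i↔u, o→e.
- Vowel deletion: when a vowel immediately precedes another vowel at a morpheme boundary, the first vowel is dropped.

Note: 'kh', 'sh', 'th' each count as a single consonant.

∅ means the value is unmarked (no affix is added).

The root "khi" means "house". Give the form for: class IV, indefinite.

Attach definiteness indefinite li- (before consonant 'kh') → likhi.
Attach noun class class IV -id → likhiid.
Vowel harmony: no change.
Apply vowel deletion: likhiid → likhid.

likhid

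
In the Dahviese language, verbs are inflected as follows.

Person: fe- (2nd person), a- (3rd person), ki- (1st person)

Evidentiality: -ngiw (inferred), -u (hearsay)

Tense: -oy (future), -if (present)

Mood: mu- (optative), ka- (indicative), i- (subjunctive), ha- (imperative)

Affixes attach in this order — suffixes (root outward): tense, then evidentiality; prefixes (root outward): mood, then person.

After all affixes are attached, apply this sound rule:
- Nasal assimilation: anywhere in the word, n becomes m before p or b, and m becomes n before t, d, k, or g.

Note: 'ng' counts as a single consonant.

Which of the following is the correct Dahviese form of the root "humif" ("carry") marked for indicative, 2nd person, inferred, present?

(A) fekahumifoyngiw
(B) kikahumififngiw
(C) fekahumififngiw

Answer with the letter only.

Attach mood indicative ka- → kahumif.
Attach tense present -if → kahumifif.
Attach person 2nd person fe- → fekahumifif.
Attach evidentiality inferred -ngiw → fekahumififngiw.
Nasal assimilation: no change.
So the correct form is fekahumififngiw, option (C).
(A) fekahumifoyngiw is wrong: it uses future instead of present for tense.
(B) kikahumififngiw is wrong: it uses 1st person instead of 2nd person for person.

C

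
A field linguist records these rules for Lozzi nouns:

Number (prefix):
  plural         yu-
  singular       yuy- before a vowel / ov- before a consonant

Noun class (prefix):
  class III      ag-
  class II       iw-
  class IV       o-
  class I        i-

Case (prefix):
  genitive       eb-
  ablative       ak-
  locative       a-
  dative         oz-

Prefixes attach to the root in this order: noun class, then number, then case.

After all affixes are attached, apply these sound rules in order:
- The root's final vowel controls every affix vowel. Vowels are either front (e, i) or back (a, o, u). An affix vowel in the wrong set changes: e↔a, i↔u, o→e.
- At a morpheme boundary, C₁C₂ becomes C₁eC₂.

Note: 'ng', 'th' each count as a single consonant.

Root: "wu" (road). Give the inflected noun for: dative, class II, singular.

Attach noun class class II iw- → iwwu.
Attach number singular yuy- (before vowel 'i') → yuyiwwu.
Attach case dative oz- → ozyuyiwwu.
Apply vowel harmony: ozyuyiwwu → ozyuyuwwu.
Apply epenthesis: ozyuyuwwu → ozeyuyuwewu.

ozeyuyuwewu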